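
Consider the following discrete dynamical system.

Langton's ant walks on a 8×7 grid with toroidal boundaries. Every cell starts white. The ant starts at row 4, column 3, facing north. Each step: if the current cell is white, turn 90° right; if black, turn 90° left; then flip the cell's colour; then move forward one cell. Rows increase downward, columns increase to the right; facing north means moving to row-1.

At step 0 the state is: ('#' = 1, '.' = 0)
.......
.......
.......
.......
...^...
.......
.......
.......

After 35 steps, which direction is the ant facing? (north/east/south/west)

east

gen 0: .......
.......
.......
.......
...^...
.......
.......
.......
gen 1: .......
.......
.......
.......
...#>..
.......
.......
.......
gen 2: .......
.......
.......
.......
...##..
....v..
.......
.......
gen 3: .......
.......
.......
.......
...##..
...<#..
.......
.......
gen 4: .......
.......
.......
.......
...^#..
...##..
.......
.......
gen 5: .......
.......
.......
.......
..<.#..
...##..
.......
.......
gen 6: .......
.......
.......
..^....
..#.#..
...##..
.......
.......
gen 7: .......
.......
.......
..#>...
..#.#..
...##..
.......
.......
gen 8: .......
.......
.......
..##...
..#v#..
...##..
.......
.......
gen 9: .......
.......
.......
..##...
..<##..
...##..
.......
.......
gen 10: .......
.......
.......
..##...
...##..
..v##..
.......
.......
gen 11: .......
.......
.......
..##...
...##..
.<###..
.......
.......
gen 12: .......
.......
.......
..##...
.^.##..
.####..
.......
.......
gen 13: .......
.......
.......
..##...
.#>##..
.####..
.......
.......
gen 14: .......
.......
.......
..##...
.####..
.#v##..
.......
.......
gen 15: .......
.......
.......
..##...
.####..
.#.>#..
.......
.......
gen 16: .......
.......
.......
..##...
.##^#..
.#..#..
.......
.......
gen 17: .......
.......
.......
..##...
.#<.#..
.#..#..
.......
.......
gen 18: .......
.......
.......
..##...
.#..#..
.#v.#..
.......
.......
gen 19: .......
.......
.......
..##...
.#..#..
.<#.#..
.......
.......
gen 20: .......
.......
.......
..##...
.#..#..
..#.#..
.v.....
.......
gen 21: .......
.......
.......
..##...
.#..#..
..#.#..
<#.....
.......
gen 22: .......
.......
.......
..##...
.#..#..
^.#.#..
##.....
.......
gen 23: .......
.......
.......
..##...
.#..#..
#>#.#..
##.....
.......
gen 24: .......
.......
.......
..##...
.#..#..
###.#..
#v.....
.......
gen 25: .......
.......
.......
..##...
.#..#..
###.#..
#.>....
.......
gen 26: .......
.......
.......
..##...
.#..#..
###.#..
#.#....
..v....
gen 27: .......
.......
.......
..##...
.#..#..
###.#..
#.#....
.<#....
gen 28: .......
.......
.......
..##...
.#..#..
###.#..
#^#....
.##....
gen 29: .......
.......
.......
..##...
.#..#..
###.#..
##>....
.##....
gen 30: .......
.......
.......
..##...
.#..#..
##^.#..
##.....
.##....
gen 31: .......
.......
.......
..##...
.#..#..
#<..#..
##.....
.##....
gen 32: .......
.......
.......
..##...
.#..#..
#...#..
#v.....
.##....
gen 33: .......
.......
.......
..##...
.#..#..
#...#..
#.>....
.##....
gen 34: .......
.......
.......
..##...
.#..#..
#...#..
#.#....
.#v....
gen 35: .......
.......
.......
..##...
.#..#..
#...#..
#.#....
.#.>...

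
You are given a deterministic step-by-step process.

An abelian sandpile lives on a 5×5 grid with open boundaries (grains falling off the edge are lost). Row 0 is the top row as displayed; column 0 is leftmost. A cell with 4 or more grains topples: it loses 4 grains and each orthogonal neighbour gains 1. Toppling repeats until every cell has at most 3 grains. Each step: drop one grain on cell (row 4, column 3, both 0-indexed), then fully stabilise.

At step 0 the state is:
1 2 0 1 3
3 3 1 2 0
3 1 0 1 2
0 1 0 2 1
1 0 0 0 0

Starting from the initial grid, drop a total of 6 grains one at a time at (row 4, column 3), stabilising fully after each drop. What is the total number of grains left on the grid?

0) 1 2 0 1 3
3 3 1 2 0
3 1 0 1 2
0 1 0 2 1
1 0 0 0 0
1) 1 2 0 1 3
3 3 1 2 0
3 1 0 1 2
0 1 0 2 1
1 0 0 1 0
2) 1 2 0 1 3
3 3 1 2 0
3 1 0 1 2
0 1 0 2 1
1 0 0 2 0
3) 1 2 0 1 3
3 3 1 2 0
3 1 0 1 2
0 1 0 2 1
1 0 0 3 0
4) 1 2 0 1 3
3 3 1 2 0
3 1 0 1 2
0 1 0 3 1
1 0 1 0 1
5) 1 2 0 1 3
3 3 1 2 0
3 1 0 1 2
0 1 0 3 1
1 0 1 1 1
6) 1 2 0 1 3
3 3 1 2 0
3 1 0 1 2
0 1 0 3 1
1 0 1 2 1

33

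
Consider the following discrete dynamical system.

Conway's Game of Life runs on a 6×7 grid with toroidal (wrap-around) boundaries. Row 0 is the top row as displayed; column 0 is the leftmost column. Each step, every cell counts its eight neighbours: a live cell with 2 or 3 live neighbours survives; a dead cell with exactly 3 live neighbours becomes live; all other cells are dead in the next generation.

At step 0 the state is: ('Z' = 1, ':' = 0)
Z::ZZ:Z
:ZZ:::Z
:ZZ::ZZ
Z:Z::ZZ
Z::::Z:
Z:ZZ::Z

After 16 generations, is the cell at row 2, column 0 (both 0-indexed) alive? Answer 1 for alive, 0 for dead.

1

k=0  Z::ZZ:Z
:ZZ:::Z
:ZZ::ZZ
Z:Z::ZZ
Z::::Z:
Z:ZZ::Z
k=1  ::::Z::
::::Z::
:::Z:::
::Z:Z::
::ZZZZ:
::ZZ:::
k=2  ::::Z::
:::ZZ::
:::ZZ::
::Z::Z:
:Z:::Z:
::Z::Z:
k=3  ::::ZZ:
:::::Z:
::Z::Z:
::ZZ:Z:
:ZZ:ZZZ
::::ZZ:
k=4  ::::::Z
:::::ZZ
::ZZ:ZZ
:::::::
:ZZ:::Z
:::::::
k=5  :::::ZZ
Z:::Z::
::::ZZZ
ZZ:Z:ZZ
:::::::
Z::::::
k=6  Z::::ZZ
Z:::Z::
:Z:Z:::
Z::::::
:Z:::::
::::::Z
k=7  Z::::Z:
ZZ::ZZ:
ZZ:::::
ZZZ::::
Z::::::
:::::ZZ
k=8  ZZ:::::
::::ZZ:
:::::::
::Z:::Z
Z::::::
Z::::Z:
k=9  ZZ::ZZ:
:::::::
:::::Z:
:::::::
ZZ:::::
Z::::::
k=10  ZZ::::Z
::::ZZZ
:::::::
:::::::
ZZ:::::
:::::::
k=11  Z:::::Z
:::::ZZ
:::::Z:
:::::::
:::::::
::::::Z
k=12  Z::::::
Z::::Z:
:::::ZZ
:::::::
:::::::
Z:::::Z
k=13  ZZ:::::
Z::::Z:
:::::ZZ
:::::::
:::::::
Z:::::Z
k=14  :Z:::::
ZZ:::Z:
:::::ZZ
:::::::
:::::::
ZZ::::Z
k=15  ::Z::::
ZZ:::Z:
Z::::ZZ
:::::::
Z::::::
ZZ:::::
k=16  ::Z:::Z
ZZ:::Z:
ZZ:::Z:
Z::::::
ZZ:::::
ZZ:::::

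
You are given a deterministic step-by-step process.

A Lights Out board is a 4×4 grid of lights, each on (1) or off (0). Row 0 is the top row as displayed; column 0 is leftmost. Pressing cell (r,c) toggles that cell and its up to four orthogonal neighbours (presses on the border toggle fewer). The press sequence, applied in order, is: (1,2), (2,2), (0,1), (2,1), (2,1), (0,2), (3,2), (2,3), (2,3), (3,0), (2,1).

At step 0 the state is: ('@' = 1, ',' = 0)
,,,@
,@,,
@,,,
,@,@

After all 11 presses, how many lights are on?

gen 0: ,,,@
,@,,
@,,,
,@,@
gen 1: ,,@@
,,@@
@,@,
,@,@
gen 2: ,,@@
,,,@
@@,@
,@@@
gen 3: @@,@
,@,@
@@,@
,@@@
gen 4: @@,@
,,,@
,,@@
,,@@
gen 5: @@,@
,@,@
@@,@
,@@@
gen 6: @,@,
,@@@
@@,@
,@@@
gen 7: @,@,
,@@@
@@@@
,,,,
gen 8: @,@,
,@@,
@@,,
,,,@
gen 9: @,@,
,@@@
@@@@
,,,,
gen 10: @,@,
,@@@
,@@@
@@,,
gen 11: @,@,
,,@@
@,,@
@,,,

7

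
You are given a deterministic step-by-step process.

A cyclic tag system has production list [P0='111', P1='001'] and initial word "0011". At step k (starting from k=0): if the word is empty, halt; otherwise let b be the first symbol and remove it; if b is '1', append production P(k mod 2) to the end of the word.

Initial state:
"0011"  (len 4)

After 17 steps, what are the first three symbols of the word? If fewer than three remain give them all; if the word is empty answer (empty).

110

t=0: "0011"  (len 4)
t=1: "011"  (len 3)
t=2: "11"  (len 2)
t=3: "1111"  (len 4)
t=4: "111001"  (len 6)
t=5: "11001111"  (len 8)
t=6: "1001111001"  (len 10)
t=7: "001111001111"  (len 12)
t=8: "01111001111"  (len 11)
t=9: "1111001111"  (len 10)
t=10: "111001111001"  (len 12)
t=11: "11001111001111"  (len 14)
t=12: "1001111001111001"  (len 16)
t=13: "001111001111001111"  (len 18)
t=14: "01111001111001111"  (len 17)
t=15: "1111001111001111"  (len 16)
t=16: "111001111001111001"  (len 18)
t=17: "11001111001111001111"  (len 20)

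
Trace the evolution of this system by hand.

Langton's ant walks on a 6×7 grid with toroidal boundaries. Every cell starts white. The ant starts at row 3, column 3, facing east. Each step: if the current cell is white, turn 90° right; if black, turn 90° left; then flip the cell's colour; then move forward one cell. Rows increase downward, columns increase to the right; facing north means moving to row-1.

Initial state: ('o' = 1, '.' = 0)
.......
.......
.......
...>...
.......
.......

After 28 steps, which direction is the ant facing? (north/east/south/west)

east

0) .......
.......
.......
...>...
.......
.......
1) .......
.......
.......
...o...
...v...
.......
2) .......
.......
.......
...o...
..<o...
.......
3) .......
.......
.......
..^o...
..oo...
.......
4) .......
.......
.......
..o>...
..oo...
.......
5) .......
.......
...^...
..o....
..oo...
.......
6) .......
.......
...o>..
..o....
..oo...
.......
7) .......
.......
...oo..
..o.v..
..oo...
.......
8) .......
.......
...oo..
..o<o..
..oo...
.......
9) .......
.......
...^o..
..ooo..
..oo...
.......
10) .......
.......
..<.o..
..ooo..
..oo...
.......
11) .......
..^....
..o.o..
..ooo..
..oo...
.......
12) .......
..o>...
..o.o..
..ooo..
..oo...
.......
13) .......
..oo...
..ovo..
..ooo..
..oo...
.......
14) .......
..oo...
..<oo..
..ooo..
..oo...
.......
15) .......
..oo...
...oo..
..voo..
..oo...
.......
16) .......
..oo...
...oo..
...>o..
..oo...
.......
17) .......
..oo...
...^o..
....o..
..oo...
.......
18) .......
..oo...
..<.o..
....o..
..oo...
.......
19) .......
..^o...
..o.o..
....o..
..oo...
.......
20) .......
.<.o...
..o.o..
....o..
..oo...
.......
21) .^.....
.o.o...
..o.o..
....o..
..oo...
.......
22) .o>....
.o.o...
..o.o..
....o..
..oo...
.......
23) .oo....
.ovo...
..o.o..
....o..
..oo...
.......
24) .oo....
.<oo...
..o.o..
....o..
..oo...
.......
25) .oo....
..oo...
.vo.o..
....o..
..oo...
.......
26) .oo....
..oo...
<oo.o..
....o..
..oo...
.......
27) .oo....
^.oo...
ooo.o..
....o..
..oo...
.......
28) .oo....
o>oo...
ooo.o..
....o..
..oo...
.......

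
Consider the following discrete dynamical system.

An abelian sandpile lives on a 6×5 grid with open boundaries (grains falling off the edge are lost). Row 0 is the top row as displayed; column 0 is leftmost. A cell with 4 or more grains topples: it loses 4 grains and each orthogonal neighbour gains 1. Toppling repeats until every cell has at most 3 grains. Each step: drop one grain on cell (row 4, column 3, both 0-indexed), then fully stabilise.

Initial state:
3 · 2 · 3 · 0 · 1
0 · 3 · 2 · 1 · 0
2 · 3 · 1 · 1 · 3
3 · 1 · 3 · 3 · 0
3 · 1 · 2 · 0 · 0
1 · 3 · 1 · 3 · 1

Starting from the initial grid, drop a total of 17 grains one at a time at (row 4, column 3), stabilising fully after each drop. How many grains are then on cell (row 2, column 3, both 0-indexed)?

2

0) 3 · 2 · 3 · 0 · 1
0 · 3 · 2 · 1 · 0
2 · 3 · 1 · 1 · 3
3 · 1 · 3 · 3 · 0
3 · 1 · 2 · 0 · 0
1 · 3 · 1 · 3 · 1
1) 3 · 2 · 3 · 0 · 1
0 · 3 · 2 · 1 · 0
2 · 3 · 1 · 1 · 3
3 · 1 · 3 · 3 · 0
3 · 1 · 2 · 1 · 0
1 · 3 · 1 · 3 · 1
2) 3 · 2 · 3 · 0 · 1
0 · 3 · 2 · 1 · 0
2 · 3 · 1 · 1 · 3
3 · 1 · 3 · 3 · 0
3 · 1 · 2 · 2 · 0
1 · 3 · 1 · 3 · 1
3) 3 · 2 · 3 · 0 · 1
0 · 3 · 2 · 1 · 0
2 · 3 · 1 · 1 · 3
3 · 1 · 3 · 3 · 0
3 · 1 · 2 · 3 · 0
1 · 3 · 1 · 3 · 1
4) 3 · 2 · 3 · 0 · 1
0 · 3 · 2 · 1 · 0
2 · 3 · 2 · 2 · 3
3 · 2 · 1 · 1 · 1
3 · 2 · 0 · 3 · 1
1 · 3 · 3 · 0 · 2
5) 3 · 2 · 3 · 0 · 1
0 · 3 · 2 · 1 · 0
2 · 3 · 2 · 2 · 3
3 · 2 · 1 · 2 · 1
3 · 2 · 1 · 0 · 2
1 · 3 · 3 · 1 · 2
6) 3 · 2 · 3 · 0 · 1
0 · 3 · 2 · 1 · 0
2 · 3 · 2 · 2 · 3
3 · 2 · 1 · 2 · 1
3 · 2 · 1 · 1 · 2
1 · 3 · 3 · 1 · 2
7) 3 · 2 · 3 · 0 · 1
0 · 3 · 2 · 1 · 0
2 · 3 · 2 · 2 · 3
3 · 2 · 1 · 2 · 1
3 · 2 · 1 · 2 · 2
1 · 3 · 3 · 1 · 2
8) 3 · 2 · 3 · 0 · 1
0 · 3 · 2 · 1 · 0
2 · 3 · 2 · 2 · 3
3 · 2 · 1 · 2 · 1
3 · 2 · 1 · 3 · 2
1 · 3 · 3 · 1 · 2
9) 3 · 2 · 3 · 0 · 1
0 · 3 · 2 · 1 · 0
2 · 3 · 2 · 2 · 3
3 · 2 · 1 · 3 · 1
3 · 2 · 2 · 0 · 3
1 · 3 · 3 · 2 · 2
10) 3 · 2 · 3 · 0 · 1
0 · 3 · 2 · 1 · 0
2 · 3 · 2 · 2 · 3
3 · 2 · 1 · 3 · 1
3 · 2 · 2 · 1 · 3
1 · 3 · 3 · 2 · 2
11) 3 · 2 · 3 · 0 · 1
0 · 3 · 2 · 1 · 0
2 · 3 · 2 · 2 · 3
3 · 2 · 1 · 3 · 1
3 · 2 · 2 · 2 · 3
1 · 3 · 3 · 2 · 2
12) 3 · 2 · 3 · 0 · 1
0 · 3 · 2 · 1 · 0
2 · 3 · 2 · 2 · 3
3 · 2 · 1 · 3 · 1
3 · 2 · 2 · 3 · 3
1 · 3 · 3 · 2 · 2
13) 3 · 2 · 3 · 0 · 1
0 · 3 · 2 · 1 · 0
2 · 3 · 2 · 3 · 3
3 · 2 · 2 · 0 · 3
3 · 2 · 3 · 2 · 0
1 · 3 · 3 · 3 · 3
14) 3 · 2 · 3 · 0 · 1
0 · 3 · 2 · 1 · 0
2 · 3 · 2 · 3 · 3
3 · 2 · 2 · 0 · 3
3 · 2 · 3 · 3 · 0
1 · 3 · 3 · 3 · 3
15) 0 · 1 · 1 · 1 · 1
3 · 2 · 1 · 3 · 1
0 · 3 · 2 · 2 · 1
2 · 2 · 2 · 0 · 1
1 · 2 · 3 · 3 · 3
3 · 1 · 2 · 2 · 0
16) 0 · 1 · 1 · 1 · 1
3 · 2 · 1 · 3 · 1
0 · 3 · 2 · 2 · 1
2 · 2 · 3 · 1 · 2
1 · 3 · 0 · 2 · 0
3 · 1 · 3 · 3 · 1
17) 0 · 1 · 1 · 1 · 1
3 · 2 · 1 · 3 · 1
0 · 3 · 2 · 2 · 1
2 · 2 · 3 · 1 · 2
1 · 3 · 0 · 3 · 0
3 · 1 · 3 · 3 · 1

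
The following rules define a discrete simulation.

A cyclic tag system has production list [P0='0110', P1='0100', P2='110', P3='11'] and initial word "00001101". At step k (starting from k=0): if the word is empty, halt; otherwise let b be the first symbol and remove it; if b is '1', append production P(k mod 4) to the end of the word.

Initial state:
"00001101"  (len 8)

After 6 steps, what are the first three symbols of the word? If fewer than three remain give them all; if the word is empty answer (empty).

010

gen 0: "00001101"  (len 8)
gen 1: "0001101"  (len 7)
gen 2: "001101"  (len 6)
gen 3: "01101"  (len 5)
gen 4: "1101"  (len 4)
gen 5: "1010110"  (len 7)
gen 6: "0101100100"  (len 10)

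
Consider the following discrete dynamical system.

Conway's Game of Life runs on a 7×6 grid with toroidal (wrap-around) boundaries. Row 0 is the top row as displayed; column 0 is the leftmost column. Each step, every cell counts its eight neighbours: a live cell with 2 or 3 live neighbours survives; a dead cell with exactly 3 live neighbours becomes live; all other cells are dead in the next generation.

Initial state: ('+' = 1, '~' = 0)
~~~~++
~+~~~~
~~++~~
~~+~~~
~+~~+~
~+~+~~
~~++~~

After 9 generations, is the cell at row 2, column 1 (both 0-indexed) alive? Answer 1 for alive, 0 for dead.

1

gen 0: ~~~~++
~+~~~~
~~++~~
~~+~~~
~+~~+~
~+~+~~
~~++~~
gen 1: ~~+++~
~~+++~
~+++~~
~++~~~
~+~+~~
~+~++~
~~++~~
gen 2: ~+~~~~
~~~~~~
~~~~+~
+~~~~~
++~++~
~+~~+~
~+~~~~
gen 3: ~~~~~~
~~~~~~
~~~~~~
++~++~
+++++~
~+~+++
+++~~~
gen 4: ~+~~~~
~~~~~~
~~~~~~
+~~~+~
~~~~~~
~~~~~~
++++++
gen 5: ~+~+++
~~~~~~
~~~~~~
~~~~~~
~~~~~~
++++++
++++++
gen 6: ~+~~~~
~~~~+~
~~~~~~
~~~~~~
++++++
~~~~~~
~~~~~~
gen 7: ~~~~~~
~~~~~~
~~~~~~
++++++
++++++
++++++
~~~~~~
gen 8: ~~~~~~
~~~~~~
++++++
~~~~~~
~~~~~~
~~~~~~
++++++
gen 9: ++++++
++++++
++++++
++++++
~~~~~~
++++++
++++++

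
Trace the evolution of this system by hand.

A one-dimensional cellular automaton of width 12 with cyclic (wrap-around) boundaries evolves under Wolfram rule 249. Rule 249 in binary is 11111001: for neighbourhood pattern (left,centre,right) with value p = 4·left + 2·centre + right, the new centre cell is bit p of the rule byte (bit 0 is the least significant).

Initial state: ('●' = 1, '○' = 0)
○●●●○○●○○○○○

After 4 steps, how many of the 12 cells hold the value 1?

12

0) ○●●●○○●○○○○○
1) ○●●●●○○●●●●●
2) ●●●●●●○●●●●●
3) ●●●●●●●●●●●●
4) ●●●●●●●●●●●●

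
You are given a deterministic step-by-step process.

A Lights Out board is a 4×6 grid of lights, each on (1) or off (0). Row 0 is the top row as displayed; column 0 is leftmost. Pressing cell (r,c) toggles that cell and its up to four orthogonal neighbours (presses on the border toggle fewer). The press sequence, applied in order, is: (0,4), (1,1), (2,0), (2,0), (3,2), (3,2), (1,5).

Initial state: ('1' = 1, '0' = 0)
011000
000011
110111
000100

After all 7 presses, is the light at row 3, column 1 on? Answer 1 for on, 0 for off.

0

step 0: 011000
000011
110111
000100
step 1: 011111
000001
110111
000100
step 2: 001111
111001
100111
000100
step 3: 001111
011001
010111
100100
step 4: 001111
111001
100111
000100
step 5: 001111
111001
101111
011000
step 6: 001111
111001
100111
000100
step 7: 001110
111010
100110
000100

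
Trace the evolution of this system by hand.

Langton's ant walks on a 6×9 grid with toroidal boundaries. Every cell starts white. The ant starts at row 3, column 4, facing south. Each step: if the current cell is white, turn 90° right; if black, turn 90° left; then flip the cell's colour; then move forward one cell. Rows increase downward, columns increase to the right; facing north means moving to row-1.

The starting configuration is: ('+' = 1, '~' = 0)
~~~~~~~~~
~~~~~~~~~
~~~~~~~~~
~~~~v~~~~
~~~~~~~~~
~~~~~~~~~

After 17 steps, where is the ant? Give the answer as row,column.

k=0  ~~~~~~~~~
~~~~~~~~~
~~~~~~~~~
~~~~v~~~~
~~~~~~~~~
~~~~~~~~~
k=1  ~~~~~~~~~
~~~~~~~~~
~~~~~~~~~
~~~<+~~~~
~~~~~~~~~
~~~~~~~~~
k=2  ~~~~~~~~~
~~~~~~~~~
~~~^~~~~~
~~~++~~~~
~~~~~~~~~
~~~~~~~~~
k=3  ~~~~~~~~~
~~~~~~~~~
~~~+>~~~~
~~~++~~~~
~~~~~~~~~
~~~~~~~~~
k=4  ~~~~~~~~~
~~~~~~~~~
~~~++~~~~
~~~+v~~~~
~~~~~~~~~
~~~~~~~~~
k=5  ~~~~~~~~~
~~~~~~~~~
~~~++~~~~
~~~+~>~~~
~~~~~~~~~
~~~~~~~~~
k=6  ~~~~~~~~~
~~~~~~~~~
~~~++~~~~
~~~+~+~~~
~~~~~v~~~
~~~~~~~~~
k=7  ~~~~~~~~~
~~~~~~~~~
~~~++~~~~
~~~+~+~~~
~~~~<+~~~
~~~~~~~~~
k=8  ~~~~~~~~~
~~~~~~~~~
~~~++~~~~
~~~+^+~~~
~~~~++~~~
~~~~~~~~~
k=9  ~~~~~~~~~
~~~~~~~~~
~~~++~~~~
~~~++>~~~
~~~~++~~~
~~~~~~~~~
k=10  ~~~~~~~~~
~~~~~~~~~
~~~++^~~~
~~~++~~~~
~~~~++~~~
~~~~~~~~~
k=11  ~~~~~~~~~
~~~~~~~~~
~~~+++>~~
~~~++~~~~
~~~~++~~~
~~~~~~~~~
k=12  ~~~~~~~~~
~~~~~~~~~
~~~++++~~
~~~++~v~~
~~~~++~~~
~~~~~~~~~
k=13  ~~~~~~~~~
~~~~~~~~~
~~~++++~~
~~~++<+~~
~~~~++~~~
~~~~~~~~~
k=14  ~~~~~~~~~
~~~~~~~~~
~~~++^+~~
~~~++++~~
~~~~++~~~
~~~~~~~~~
k=15  ~~~~~~~~~
~~~~~~~~~
~~~+<~+~~
~~~++++~~
~~~~++~~~
~~~~~~~~~
k=16  ~~~~~~~~~
~~~~~~~~~
~~~+~~+~~
~~~+v++~~
~~~~++~~~
~~~~~~~~~
k=17  ~~~~~~~~~
~~~~~~~~~
~~~+~~+~~
~~~+~>+~~
~~~~++~~~
~~~~~~~~~

3,5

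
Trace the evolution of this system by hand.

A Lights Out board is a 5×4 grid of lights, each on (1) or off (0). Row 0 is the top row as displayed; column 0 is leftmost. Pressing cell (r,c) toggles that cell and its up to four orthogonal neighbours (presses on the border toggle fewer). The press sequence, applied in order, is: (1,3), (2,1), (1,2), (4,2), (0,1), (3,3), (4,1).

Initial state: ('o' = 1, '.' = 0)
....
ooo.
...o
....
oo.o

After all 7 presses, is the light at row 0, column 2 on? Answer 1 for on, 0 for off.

0

[0] ....
ooo.
...o
....
oo.o
[1] ...o
oo.o
....
....
oo.o
[2] ...o
o..o
ooo.
.o..
oo.o
[3] ..oo
ooo.
oo..
.o..
oo.o
[4] ..oo
ooo.
oo..
.oo.
o.o.
[5] oo.o
o.o.
oo..
.oo.
o.o.
[6] oo.o
o.o.
oo.o
.o.o
o.oo
[7] oo.o
o.o.
oo.o
...o
.o.o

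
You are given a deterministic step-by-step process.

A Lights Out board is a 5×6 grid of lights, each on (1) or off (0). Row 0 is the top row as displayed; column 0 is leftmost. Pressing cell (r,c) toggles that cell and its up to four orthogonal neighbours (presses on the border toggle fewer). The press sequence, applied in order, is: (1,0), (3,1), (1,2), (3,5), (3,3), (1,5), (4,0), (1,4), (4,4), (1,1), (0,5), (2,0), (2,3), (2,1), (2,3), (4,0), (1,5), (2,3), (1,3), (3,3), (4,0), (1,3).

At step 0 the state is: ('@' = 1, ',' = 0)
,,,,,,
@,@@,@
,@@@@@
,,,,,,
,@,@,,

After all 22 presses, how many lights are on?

gen 0: ,,,,,,
@,@@,@
,@@@@@
,,,,,,
,@,@,,
gen 1: @,,,,,
,@@@,@
@@@@@@
,,,,,,
,@,@,,
gen 2: @,,,,,
,@@@,@
@,@@@@
@@@,,,
,,,@,,
gen 3: @,@,,,
,,,,,@
@,,@@@
@@@,,,
,,,@,,
gen 4: @,@,,,
,,,,,@
@,,@@,
@@@,@@
,,,@,@
gen 5: @,@,,,
,,,,,@
@,,,@,
@@,@,@
,,,,,@
gen 6: @,@,,@
,,,,@,
@,,,@@
@@,@,@
,,,,,@
gen 7: @,@,,@
,,,,@,
@,,,@@
,@,@,@
@@,,,@
gen 8: @,@,@@
,,,@,@
@,,,,@
,@,@,@
@@,,,@
gen 9: @,@,@@
,,,@,@
@,,,,@
,@,@@@
@@,@@,
gen 10: @@@,@@
@@@@,@
@@,,,@
,@,@@@
@@,@@,
gen 11: @@@,,,
@@@@,,
@@,,,@
,@,@@@
@@,@@,
gen 12: @@@,,,
,@@@,,
,,,,,@
@@,@@@
@@,@@,
gen 13: @@@,,,
,@@,,,
,,@@@@
@@,,@@
@@,@@,
gen 14: @@@,,,
,,@,,,
@@,@@@
@,,,@@
@@,@@,
gen 15: @@@,,,
,,@@,,
@@@,,@
@,,@@@
@@,@@,
gen 16: @@@,,,
,,@@,,
@@@,,@
,,,@@@
,,,@@,
gen 17: @@@,,@
,,@@@@
@@@,,,
,,,@@@
,,,@@,
gen 18: @@@,,@
,,@,@@
@@,@@,
,,,,@@
,,,@@,
gen 19: @@@@,@
,,,@,@
@@,,@,
,,,,@@
,,,@@,
gen 20: @@@@,@
,,,@,@
@@,@@,
,,@@,@
,,,,@,
gen 21: @@@@,@
,,,@,@
@@,@@,
@,@@,@
@@,,@,
gen 22: @@@,,@
,,@,@@
@@,,@,
@,@@,@
@@,,@,

17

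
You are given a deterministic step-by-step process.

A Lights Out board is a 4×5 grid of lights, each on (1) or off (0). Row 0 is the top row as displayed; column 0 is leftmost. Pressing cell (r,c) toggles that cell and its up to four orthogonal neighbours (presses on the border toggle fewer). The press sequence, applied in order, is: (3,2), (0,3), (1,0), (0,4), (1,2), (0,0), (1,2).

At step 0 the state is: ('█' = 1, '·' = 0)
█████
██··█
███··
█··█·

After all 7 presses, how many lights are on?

9

k=0  █████
██··█
███··
█··█·
k=1  █████
██··█
██···
███··
k=2  ██···
██·██
██···
███··
k=3  ·█···
···██
·█···
███··
k=4  ·█·██
···█·
·█···
███··
k=5  ·████
·██··
·██··
███··
k=6  █·███
███··
·██··
███··
k=7  █··██
█··█·
·█···
███··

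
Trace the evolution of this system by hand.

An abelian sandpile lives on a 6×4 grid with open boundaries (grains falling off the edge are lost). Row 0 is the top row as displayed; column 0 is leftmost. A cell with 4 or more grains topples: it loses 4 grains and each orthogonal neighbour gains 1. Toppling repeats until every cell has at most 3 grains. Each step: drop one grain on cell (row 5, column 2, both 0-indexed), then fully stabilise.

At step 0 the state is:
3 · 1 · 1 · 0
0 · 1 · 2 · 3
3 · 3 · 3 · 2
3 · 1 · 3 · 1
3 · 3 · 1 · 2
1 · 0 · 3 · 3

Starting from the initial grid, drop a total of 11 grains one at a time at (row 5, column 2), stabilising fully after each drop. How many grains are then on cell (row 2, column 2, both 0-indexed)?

gen 0: 3 · 1 · 1 · 0
0 · 1 · 2 · 3
3 · 3 · 3 · 2
3 · 1 · 3 · 1
3 · 3 · 1 · 2
1 · 0 · 3 · 3
gen 1: 3 · 1 · 1 · 0
0 · 1 · 2 · 3
3 · 3 · 3 · 2
3 · 1 · 3 · 1
3 · 3 · 2 · 3
1 · 1 · 1 · 0
gen 2: 3 · 1 · 1 · 0
0 · 1 · 2 · 3
3 · 3 · 3 · 2
3 · 1 · 3 · 1
3 · 3 · 2 · 3
1 · 1 · 2 · 0
gen 3: 3 · 1 · 1 · 0
0 · 1 · 2 · 3
3 · 3 · 3 · 2
3 · 1 · 3 · 1
3 · 3 · 2 · 3
1 · 1 · 3 · 0
gen 4: 3 · 1 · 1 · 0
0 · 1 · 2 · 3
3 · 3 · 3 · 2
3 · 1 · 3 · 1
3 · 3 · 3 · 3
1 · 2 · 0 · 1
gen 5: 3 · 1 · 1 · 0
0 · 1 · 2 · 3
3 · 3 · 3 · 2
3 · 1 · 3 · 1
3 · 3 · 3 · 3
1 · 2 · 1 · 1
gen 6: 3 · 1 · 1 · 0
0 · 1 · 2 · 3
3 · 3 · 3 · 2
3 · 1 · 3 · 1
3 · 3 · 3 · 3
1 · 2 · 2 · 1
gen 7: 3 · 1 · 1 · 0
0 · 1 · 2 · 3
3 · 3 · 3 · 2
3 · 1 · 3 · 1
3 · 3 · 3 · 3
1 · 2 · 3 · 1
gen 8: 3 · 1 · 1 · 0
1 · 2 · 3 · 3
1 · 2 · 1 · 3
2 · 1 · 2 · 3
1 · 3 · 3 · 0
3 · 0 · 2 · 3
gen 9: 3 · 1 · 1 · 0
1 · 2 · 3 · 3
1 · 2 · 1 · 3
2 · 1 · 2 · 3
1 · 3 · 3 · 0
3 · 0 · 3 · 3
gen 10: 3 · 1 · 1 · 0
1 · 2 · 3 · 3
1 · 2 · 1 · 3
2 · 2 · 3 · 3
2 · 0 · 1 · 2
3 · 2 · 2 · 0
gen 11: 3 · 1 · 1 · 0
1 · 2 · 3 · 3
1 · 2 · 1 · 3
2 · 2 · 3 · 3
2 · 0 · 1 · 2
3 · 2 · 3 · 0

1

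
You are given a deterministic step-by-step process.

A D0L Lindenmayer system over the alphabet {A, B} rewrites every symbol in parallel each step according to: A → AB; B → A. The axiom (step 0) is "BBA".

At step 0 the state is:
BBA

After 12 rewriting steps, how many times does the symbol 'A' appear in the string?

521

gen 0: BBA
gen 1: AAAB
gen 2: ABABABA
gen 3: ABAABAABAAB
gen 4: ABAABABAABABAABABA
gen 5: ABAABABAABAABABAABAABABAABAAB
gen 6: ABAABABAABAABABAABABAABAABABAABABAABAABABAABABA
gen 7: ABAABABAABAABABAABABAABAABABAABAABABAABABAABAABABAABAABABAABABAABAABABAABAAB
gen 8: ABAABABAABAABABAABABAABAABABAABAABABAABABAABAABABAABABAABA…AABABAABABAABAABABAABABAABAABABAABAABABAABABAABAABABAABABA  (len 123)
gen 9: ABAABABAABAABABAABABAABAABABAABAABABAABABAABAABABAABABAABA…AABABAABABAABAABABAABABAABAABABAABAABABAABABAABAABABAABAAB  (len 199)
gen 10: ABAABABAABAABABAABABAABAABABAABAABABAABABAABAABABAABABAABA…AABABAABABAABAABABAABABAABAABABAABAABABAABABAABAABABAABABA  (len 322)
gen 11: ABAABABAABAABABAABABAABAABABAABAABABAABABAABAABABAABABAABA…AABABAABABAABAABABAABABAABAABABAABAABABAABABAABAABABAABAAB  (len 521)
gen 12: ABAABABAABAABABAABABAABAABABAABAABABAABABAABAABABAABABAABA…AABABAABABAABAABABAABABAABAABABAABAABABAABABAABAABABAABABA  (len 843)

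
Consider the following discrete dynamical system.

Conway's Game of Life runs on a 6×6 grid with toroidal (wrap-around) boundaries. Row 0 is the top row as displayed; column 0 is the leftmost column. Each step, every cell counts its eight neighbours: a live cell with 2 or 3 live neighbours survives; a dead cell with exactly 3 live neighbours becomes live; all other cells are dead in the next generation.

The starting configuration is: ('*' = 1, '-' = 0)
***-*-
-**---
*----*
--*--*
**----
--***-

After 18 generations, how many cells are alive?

5

t=0: ***-*-
-**---
*----*
--*--*
**----
--***-
t=1: *---**
--**--
*-*--*
-----*
**--**
----*-
t=2: ----**
--**--
******
------
*---*-
-*-*--
t=3: ----*-
------
**--**
--*---
------
*--*--
t=4: ------
*---*-
**---*
**---*
------
------
t=5: ------
**----
----*-
-*---*
*-----
------
t=6: ------
------
-*---*
*----*
*-----
------
t=7: ------
------
-----*
-*---*
*----*
------
t=8: ------
------
*-----
----**
*----*
------
t=9: ------
------
-----*
----*-
*---**
------
t=10: ------
------
------
*---*-
----**
-----*
t=11: ------
------
------
----*-
*---*-
----**
t=12: ------
------
------
-----*
---**-
----**
t=13: ------
------
------
----*-
---*--
---***
t=14: ----*-
------
------
------
---*-*
---**-
t=15: ---**-
------
------
------
---*--
---*-*
t=16: ---**-
------
------
------
----*-
--**--
t=17: --***-
------
------
------
---*--
--*---
t=18: --**--
---*--
------
------
------
--*-*-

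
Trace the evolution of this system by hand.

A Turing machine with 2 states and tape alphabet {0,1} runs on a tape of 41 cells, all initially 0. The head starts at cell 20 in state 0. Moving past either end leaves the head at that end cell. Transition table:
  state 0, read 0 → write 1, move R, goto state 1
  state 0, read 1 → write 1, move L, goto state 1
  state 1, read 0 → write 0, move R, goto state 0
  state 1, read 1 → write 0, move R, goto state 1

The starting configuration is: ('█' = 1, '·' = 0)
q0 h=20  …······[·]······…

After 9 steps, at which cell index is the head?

29

step 0: q0 h=20  …······[·]······…
step 1: q1 h=21  …·····█[·]······…
step 2: q0 h=22  …····█·[·]······…
step 3: q1 h=23  …···█·█[·]······…
step 4: q0 h=24  …··█·█·[·]······…
step 5: q1 h=25  …·█·█·█[·]······…
step 6: q0 h=26  …█·█·█·[·]······…
step 7: q1 h=27  …·█·█·█[·]······…
step 8: q0 h=28  …█·█·█·[·]······…
step 9: q1 h=29  …·█·█·█[·]······…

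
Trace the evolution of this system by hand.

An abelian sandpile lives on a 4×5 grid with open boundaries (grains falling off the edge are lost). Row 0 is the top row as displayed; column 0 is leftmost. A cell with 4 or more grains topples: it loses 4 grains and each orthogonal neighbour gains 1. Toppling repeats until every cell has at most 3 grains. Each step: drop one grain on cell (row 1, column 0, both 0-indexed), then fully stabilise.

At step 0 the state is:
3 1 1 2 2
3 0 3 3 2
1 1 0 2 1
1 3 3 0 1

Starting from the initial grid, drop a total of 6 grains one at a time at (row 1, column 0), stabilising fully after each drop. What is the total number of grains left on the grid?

[0] 3 1 1 2 2
3 0 3 3 2
1 1 0 2 1
1 3 3 0 1
[1] 0 2 1 2 2
1 1 3 3 2
2 1 0 2 1
1 3 3 0 1
[2] 0 2 1 2 2
2 1 3 3 2
2 1 0 2 1
1 3 3 0 1
[3] 0 2 1 2 2
3 1 3 3 2
2 1 0 2 1
1 3 3 0 1
[4] 1 2 1 2 2
0 2 3 3 2
3 1 0 2 1
1 3 3 0 1
[5] 1 2 1 2 2
1 2 3 3 2
3 1 0 2 1
1 3 3 0 1
[6] 1 2 1 2 2
2 2 3 3 2
3 1 0 2 1
1 3 3 0 1

35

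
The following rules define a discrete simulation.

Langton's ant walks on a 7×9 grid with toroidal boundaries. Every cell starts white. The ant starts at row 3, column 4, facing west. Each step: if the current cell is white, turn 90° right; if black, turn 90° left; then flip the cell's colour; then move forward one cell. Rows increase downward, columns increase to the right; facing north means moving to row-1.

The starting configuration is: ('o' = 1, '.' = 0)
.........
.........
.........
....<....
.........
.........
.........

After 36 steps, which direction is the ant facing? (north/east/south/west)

gen 0: .........
.........
.........
....<....
.........
.........
.........
gen 1: .........
.........
....^....
....o....
.........
.........
.........
gen 2: .........
.........
....o>...
....o....
.........
.........
.........
gen 3: .........
.........
....oo...
....ov...
.........
.........
.........
gen 4: .........
.........
....oo...
....<o...
.........
.........
.........
gen 5: .........
.........
....oo...
.....o...
....v....
.........
.........
gen 6: .........
.........
....oo...
.....o...
...<o....
.........
.........
gen 7: .........
.........
....oo...
...^.o...
...oo....
.........
.........
gen 8: .........
.........
....oo...
...o>o...
...oo....
.........
.........
gen 9: .........
.........
....oo...
...ooo...
...ov....
.........
.........
gen 10: .........
.........
....oo...
...ooo...
...o.>...
.........
.........
gen 11: .........
.........
....oo...
...ooo...
...o.o...
.....v...
.........
gen 12: .........
.........
....oo...
...ooo...
...o.o...
....<o...
.........
gen 13: .........
.........
....oo...
...ooo...
...o^o...
....oo...
.........
gen 14: .........
.........
....oo...
...ooo...
...oo>...
....oo...
.........
gen 15: .........
.........
....oo...
...oo^...
...oo....
....oo...
.........
gen 16: .........
.........
....oo...
...o<....
...oo....
....oo...
.........
gen 17: .........
.........
....oo...
...o.....
...ov....
....oo...
.........
gen 18: .........
.........
....oo...
...o.....
...o.>...
....oo...
.........
gen 19: .........
.........
....oo...
...o.....
...o.o...
....ov...
.........
gen 20: .........
.........
....oo...
...o.....
...o.o...
....o.>..
.........
gen 21: .........
.........
....oo...
...o.....
...o.o...
....o.o..
......v..
gen 22: .........
.........
....oo...
...o.....
...o.o...
....o.o..
.....<o..
gen 23: .........
.........
....oo...
...o.....
...o.o...
....o^o..
.....oo..
gen 24: .........
.........
....oo...
...o.....
...o.o...
....oo>..
.....oo..
gen 25: .........
.........
....oo...
...o.....
...o.o^..
....oo...
.....oo..
gen 26: .........
.........
....oo...
...o.....
...o.oo>.
....oo...
.....oo..
gen 27: .........
.........
....oo...
...o.....
...o.ooo.
....oo.v.
.....oo..
gen 28: .........
.........
....oo...
...o.....
...o.ooo.
....oo<o.
.....oo..
gen 29: .........
.........
....oo...
...o.....
...o.o^o.
....oooo.
.....oo..
gen 30: .........
.........
....oo...
...o.....
...o.<.o.
....oooo.
.....oo..
gen 31: .........
.........
....oo...
...o.....
...o...o.
....ovoo.
.....oo..
gen 32: .........
.........
....oo...
...o.....
...o...o.
....o.>o.
.....oo..
gen 33: .........
.........
....oo...
...o.....
...o..^o.
....o..o.
.....oo..
gen 34: .........
.........
....oo...
...o.....
...o..o>.
....o..o.
.....oo..
gen 35: .........
.........
....oo...
...o...^.
...o..o..
....o..o.
.....oo..
gen 36: .........
.........
....oo...
...o...o>
...o..o..
....o..o.
.....oo..

east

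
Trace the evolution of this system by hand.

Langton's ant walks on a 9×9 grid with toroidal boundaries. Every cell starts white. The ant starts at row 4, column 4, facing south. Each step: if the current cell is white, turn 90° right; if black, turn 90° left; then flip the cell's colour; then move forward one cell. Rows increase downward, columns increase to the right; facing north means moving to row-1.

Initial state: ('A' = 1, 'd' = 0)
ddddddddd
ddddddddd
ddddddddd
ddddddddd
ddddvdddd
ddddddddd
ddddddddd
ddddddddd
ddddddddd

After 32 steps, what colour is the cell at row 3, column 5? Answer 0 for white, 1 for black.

k=0  ddddddddd
ddddddddd
ddddddddd
ddddddddd
ddddvdddd
ddddddddd
ddddddddd
ddddddddd
ddddddddd
k=1  ddddddddd
ddddddddd
ddddddddd
ddddddddd
ddd<Adddd
ddddddddd
ddddddddd
ddddddddd
ddddddddd
k=2  ddddddddd
ddddddddd
ddddddddd
ddd^ddddd
dddAAdddd
ddddddddd
ddddddddd
ddddddddd
ddddddddd
k=3  ddddddddd
ddddddddd
ddddddddd
dddA>dddd
dddAAdddd
ddddddddd
ddddddddd
ddddddddd
ddddddddd
k=4  ddddddddd
ddddddddd
ddddddddd
dddAAdddd
dddAvdddd
ddddddddd
ddddddddd
ddddddddd
ddddddddd
k=5  ddddddddd
ddddddddd
ddddddddd
dddAAdddd
dddAd>ddd
ddddddddd
ddddddddd
ddddddddd
ddddddddd
k=6  ddddddddd
ddddddddd
ddddddddd
dddAAdddd
dddAdAddd
dddddvddd
ddddddddd
ddddddddd
ddddddddd
k=7  ddddddddd
ddddddddd
ddddddddd
dddAAdddd
dddAdAddd
dddd<Addd
ddddddddd
ddddddddd
ddddddddd
k=8  ddddddddd
ddddddddd
ddddddddd
dddAAdddd
dddA^Addd
ddddAAddd
ddddddddd
ddddddddd
ddddddddd
k=9  ddddddddd
ddddddddd
ddddddddd
dddAAdddd
dddAA>ddd
ddddAAddd
ddddddddd
ddddddddd
ddddddddd
k=10  ddddddddd
ddddddddd
ddddddddd
dddAA^ddd
dddAAdddd
ddddAAddd
ddddddddd
ddddddddd
ddddddddd
k=11  ddddddddd
ddddddddd
ddddddddd
dddAAA>dd
dddAAdddd
ddddAAddd
ddddddddd
ddddddddd
ddddddddd
k=12  ddddddddd
ddddddddd
ddddddddd
dddAAAAdd
dddAAdvdd
ddddAAddd
ddddddddd
ddddddddd
ddddddddd
k=13  ddddddddd
ddddddddd
ddddddddd
dddAAAAdd
dddAA<Add
ddddAAddd
ddddddddd
ddddddddd
ddddddddd
k=14  ddddddddd
ddddddddd
ddddddddd
dddAA^Add
dddAAAAdd
ddddAAddd
ddddddddd
ddddddddd
ddddddddd
k=15  ddddddddd
ddddddddd
ddddddddd
dddA<dAdd
dddAAAAdd
ddddAAddd
ddddddddd
ddddddddd
ddddddddd
k=16  ddddddddd
ddddddddd
ddddddddd
dddAddAdd
dddAvAAdd
ddddAAddd
ddddddddd
ddddddddd
ddddddddd
k=17  ddddddddd
ddddddddd
ddddddddd
dddAddAdd
dddAd>Add
ddddAAddd
ddddddddd
ddddddddd
ddddddddd
k=18  ddddddddd
ddddddddd
ddddddddd
dddAd^Add
dddAddAdd
ddddAAddd
ddddddddd
ddddddddd
ddddddddd
k=19  ddddddddd
ddddddddd
ddddddddd
dddAdA>dd
dddAddAdd
ddddAAddd
ddddddddd
ddddddddd
ddddddddd
k=20  ddddddddd
ddddddddd
dddddd^dd
dddAdAddd
dddAddAdd
ddddAAddd
ddddddddd
ddddddddd
ddddddddd
k=21  ddddddddd
ddddddddd
ddddddA>d
dddAdAddd
dddAddAdd
ddddAAddd
ddddddddd
ddddddddd
ddddddddd
k=22  ddddddddd
ddddddddd
ddddddAAd
dddAdAdvd
dddAddAdd
ddddAAddd
ddddddddd
ddddddddd
ddddddddd
k=23  ddddddddd
ddddddddd
ddddddAAd
dddAdA<Ad
dddAddAdd
ddddAAddd
ddddddddd
ddddddddd
ddddddddd
k=24  ddddddddd
ddddddddd
dddddd^Ad
dddAdAAAd
dddAddAdd
ddddAAddd
ddddddddd
ddddddddd
ddddddddd
k=25  ddddddddd
ddddddddd
ddddd<dAd
dddAdAAAd
dddAddAdd
ddddAAddd
ddddddddd
ddddddddd
ddddddddd
k=26  ddddddddd
ddddd^ddd
dddddAdAd
dddAdAAAd
dddAddAdd
ddddAAddd
ddddddddd
ddddddddd
ddddddddd
k=27  ddddddddd
dddddA>dd
dddddAdAd
dddAdAAAd
dddAddAdd
ddddAAddd
ddddddddd
ddddddddd
ddddddddd
k=28  ddddddddd
dddddAAdd
dddddAvAd
dddAdAAAd
dddAddAdd
ddddAAddd
ddddddddd
ddddddddd
ddddddddd
k=29  ddddddddd
dddddAAdd
ddddd<AAd
dddAdAAAd
dddAddAdd
ddddAAddd
ddddddddd
ddddddddd
ddddddddd
k=30  ddddddddd
dddddAAdd
ddddddAAd
dddAdvAAd
dddAddAdd
ddddAAddd
ddddddddd
ddddddddd
ddddddddd
k=31  ddddddddd
dddddAAdd
ddddddAAd
dddAdd>Ad
dddAddAdd
ddddAAddd
ddddddddd
ddddddddd
ddddddddd
k=32  ddddddddd
dddddAAdd
dddddd^Ad
dddAdddAd
dddAddAdd
ddddAAddd
ddddddddd
ddddddddd
ddddddddd

0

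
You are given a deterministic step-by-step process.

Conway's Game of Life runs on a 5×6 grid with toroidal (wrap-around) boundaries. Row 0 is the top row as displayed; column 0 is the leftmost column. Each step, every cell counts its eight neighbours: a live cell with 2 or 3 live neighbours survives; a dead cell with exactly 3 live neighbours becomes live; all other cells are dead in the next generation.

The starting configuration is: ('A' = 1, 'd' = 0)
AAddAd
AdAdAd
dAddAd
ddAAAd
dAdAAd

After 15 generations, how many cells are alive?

12

0) AAddAd
AdAdAd
dAddAd
ddAAAd
dAdAAd
1) AdddAd
AdAdAd
dAddAd
dAdddA
AAdddd
2) AddAdd
AdddAd
dAAAAd
dAAddA
dAdddd
3) AAdddA
AdddAd
ddddAd
ddddAd
dAdddd
4) dAdddA
AAddAd
dddAAd
dddddd
dAdddA
5) dAAdAA
AAAAAd
dddAAA
ddddAd
dddddd
6) ddddAA
dddddd
AAdddd
dddAAA
dddAAA
7) dddAdA
AddddA
AdddAA
ddAAdd
Addddd
8) ddddAA
dddddd
AAdAAd
AAdAAd
ddAAAd
9) ddddAA
AddAdd
AAdAAd
Addddd
AAAddd
10) ddAAAA
AAAAdd
AAAAAd
dddAdd
AAdddd
11) ddddAA
dddddd
AdddAA
dddAAA
AAdddA
12) ddddAA
Addddd
AddAdd
dAdAdd
dddAdd
13) ddddAA
AdddAd
AAAddd
dddAAd
ddAAdd
14) ddddAA
AddAAd
AAAdAd
ddddAd
ddAddA
15) Addddd
AdAddd
AAAdAd
AdAdAd
dddAdA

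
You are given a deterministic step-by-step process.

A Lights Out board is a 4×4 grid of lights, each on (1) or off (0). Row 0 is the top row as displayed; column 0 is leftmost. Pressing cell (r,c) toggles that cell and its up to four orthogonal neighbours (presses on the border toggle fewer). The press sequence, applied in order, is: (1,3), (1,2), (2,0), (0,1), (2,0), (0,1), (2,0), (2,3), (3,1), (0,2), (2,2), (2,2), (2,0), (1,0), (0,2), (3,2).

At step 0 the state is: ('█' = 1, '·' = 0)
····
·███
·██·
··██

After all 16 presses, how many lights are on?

t=0: ····
·███
·██·
··██
t=1: ···█
·█··
·███
··██
t=2: ··██
··██
·█·█
··██
t=3: ··██
█·██
█··█
█·██
t=4: ██·█
████
█··█
█·██
t=5: ██·█
·███
·█·█
··██
t=6: ··██
··██
·█·█
··██
t=7: ··██
█·██
█··█
█·██
t=8: ··██
█·█·
█·█·
█·█·
t=9: ··██
█·█·
███·
·█··
t=10: ·█··
█···
███·
·█··
t=11: ·█··
█·█·
█··█
·██·
t=12: ·█··
█···
███·
·█··
t=13: ·█··
····
··█·
██··
t=14: ██··
██··
█·█·
██··
t=15: █·██
███·
█·█·
██··
t=16: █·██
███·
█···
█·██

10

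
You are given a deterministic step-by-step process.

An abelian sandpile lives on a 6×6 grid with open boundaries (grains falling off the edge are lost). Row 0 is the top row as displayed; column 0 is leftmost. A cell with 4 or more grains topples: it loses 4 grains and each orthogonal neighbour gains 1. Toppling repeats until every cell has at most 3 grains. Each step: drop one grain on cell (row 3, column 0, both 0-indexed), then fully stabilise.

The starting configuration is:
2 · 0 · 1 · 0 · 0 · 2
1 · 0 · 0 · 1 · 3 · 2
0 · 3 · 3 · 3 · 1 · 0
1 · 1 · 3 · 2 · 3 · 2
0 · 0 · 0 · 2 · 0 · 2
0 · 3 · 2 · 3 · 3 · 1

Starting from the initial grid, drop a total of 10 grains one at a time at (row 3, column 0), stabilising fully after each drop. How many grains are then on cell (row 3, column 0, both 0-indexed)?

gen 0: 2 · 0 · 1 · 0 · 0 · 2
1 · 0 · 0 · 1 · 3 · 2
0 · 3 · 3 · 3 · 1 · 0
1 · 1 · 3 · 2 · 3 · 2
0 · 0 · 0 · 2 · 0 · 2
0 · 3 · 2 · 3 · 3 · 1
gen 1: 2 · 0 · 1 · 0 · 0 · 2
1 · 0 · 0 · 1 · 3 · 2
0 · 3 · 3 · 3 · 1 · 0
2 · 1 · 3 · 2 · 3 · 2
0 · 0 · 0 · 2 · 0 · 2
0 · 3 · 2 · 3 · 3 · 1
gen 2: 2 · 0 · 1 · 0 · 0 · 2
1 · 0 · 0 · 1 · 3 · 2
0 · 3 · 3 · 3 · 1 · 0
3 · 1 · 3 · 2 · 3 · 2
0 · 0 · 0 · 2 · 0 · 2
0 · 3 · 2 · 3 · 3 · 1
gen 3: 2 · 0 · 1 · 0 · 0 · 2
1 · 0 · 0 · 1 · 3 · 2
1 · 3 · 3 · 3 · 1 · 0
0 · 2 · 3 · 2 · 3 · 2
1 · 0 · 0 · 2 · 0 · 2
0 · 3 · 2 · 3 · 3 · 1
gen 4: 2 · 0 · 1 · 0 · 0 · 2
1 · 0 · 0 · 1 · 3 · 2
1 · 3 · 3 · 3 · 1 · 0
1 · 2 · 3 · 2 · 3 · 2
1 · 0 · 0 · 2 · 0 · 2
0 · 3 · 2 · 3 · 3 · 1
gen 5: 2 · 0 · 1 · 0 · 0 · 2
1 · 0 · 0 · 1 · 3 · 2
1 · 3 · 3 · 3 · 1 · 0
2 · 2 · 3 · 2 · 3 · 2
1 · 0 · 0 · 2 · 0 · 2
0 · 3 · 2 · 3 · 3 · 1
gen 6: 2 · 0 · 1 · 0 · 0 · 2
1 · 0 · 0 · 1 · 3 · 2
1 · 3 · 3 · 3 · 1 · 0
3 · 2 · 3 · 2 · 3 · 2
1 · 0 · 0 · 2 · 0 · 2
0 · 3 · 2 · 3 · 3 · 1
gen 7: 2 · 0 · 1 · 0 · 0 · 2
1 · 0 · 0 · 1 · 3 · 2
2 · 3 · 3 · 3 · 1 · 0
0 · 3 · 3 · 2 · 3 · 2
2 · 0 · 0 · 2 · 0 · 2
0 · 3 · 2 · 3 · 3 · 1
gen 8: 2 · 0 · 1 · 0 · 0 · 2
1 · 0 · 0 · 1 · 3 · 2
2 · 3 · 3 · 3 · 1 · 0
1 · 3 · 3 · 2 · 3 · 2
2 · 0 · 0 · 2 · 0 · 2
0 · 3 · 2 · 3 · 3 · 1
gen 9: 2 · 0 · 1 · 0 · 0 · 2
1 · 0 · 0 · 1 · 3 · 2
2 · 3 · 3 · 3 · 1 · 0
2 · 3 · 3 · 2 · 3 · 2
2 · 0 · 0 · 2 · 0 · 2
0 · 3 · 2 · 3 · 3 · 1
gen 10: 2 · 0 · 1 · 0 · 0 · 2
1 · 0 · 0 · 1 · 3 · 2
2 · 3 · 3 · 3 · 1 · 0
3 · 3 · 3 · 2 · 3 · 2
2 · 0 · 0 · 2 · 0 · 2
0 · 3 · 2 · 3 · 3 · 1

3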